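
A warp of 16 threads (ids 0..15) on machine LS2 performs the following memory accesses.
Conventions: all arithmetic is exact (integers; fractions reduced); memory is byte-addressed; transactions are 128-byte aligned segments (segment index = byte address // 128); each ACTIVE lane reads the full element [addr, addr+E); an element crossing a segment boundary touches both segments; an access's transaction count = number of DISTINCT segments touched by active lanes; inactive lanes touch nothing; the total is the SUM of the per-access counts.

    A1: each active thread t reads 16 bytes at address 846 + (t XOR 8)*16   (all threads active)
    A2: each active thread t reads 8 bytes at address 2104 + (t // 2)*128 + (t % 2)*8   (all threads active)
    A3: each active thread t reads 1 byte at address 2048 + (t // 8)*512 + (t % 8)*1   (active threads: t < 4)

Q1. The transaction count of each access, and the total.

A1: 3 transactions
A2: 8 transactions
A3: 1 transaction

Answer: 3,8,1; total 12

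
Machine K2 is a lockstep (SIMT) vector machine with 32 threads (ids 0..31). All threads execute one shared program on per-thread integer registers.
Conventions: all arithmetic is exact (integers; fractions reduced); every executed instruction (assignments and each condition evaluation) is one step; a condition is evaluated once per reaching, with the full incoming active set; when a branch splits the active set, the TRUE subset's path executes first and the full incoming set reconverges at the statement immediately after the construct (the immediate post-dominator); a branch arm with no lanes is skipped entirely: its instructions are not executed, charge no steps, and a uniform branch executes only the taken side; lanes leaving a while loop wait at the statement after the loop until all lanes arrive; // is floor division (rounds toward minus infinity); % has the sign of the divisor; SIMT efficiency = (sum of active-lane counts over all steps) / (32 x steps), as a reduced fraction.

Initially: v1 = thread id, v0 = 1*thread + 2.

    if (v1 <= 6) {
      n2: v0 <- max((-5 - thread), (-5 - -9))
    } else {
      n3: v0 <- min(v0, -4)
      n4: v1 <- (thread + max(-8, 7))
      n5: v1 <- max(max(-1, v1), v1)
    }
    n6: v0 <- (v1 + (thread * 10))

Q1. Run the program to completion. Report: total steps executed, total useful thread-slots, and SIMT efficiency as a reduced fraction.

Answer: 6 steps, 146 useful, 73/96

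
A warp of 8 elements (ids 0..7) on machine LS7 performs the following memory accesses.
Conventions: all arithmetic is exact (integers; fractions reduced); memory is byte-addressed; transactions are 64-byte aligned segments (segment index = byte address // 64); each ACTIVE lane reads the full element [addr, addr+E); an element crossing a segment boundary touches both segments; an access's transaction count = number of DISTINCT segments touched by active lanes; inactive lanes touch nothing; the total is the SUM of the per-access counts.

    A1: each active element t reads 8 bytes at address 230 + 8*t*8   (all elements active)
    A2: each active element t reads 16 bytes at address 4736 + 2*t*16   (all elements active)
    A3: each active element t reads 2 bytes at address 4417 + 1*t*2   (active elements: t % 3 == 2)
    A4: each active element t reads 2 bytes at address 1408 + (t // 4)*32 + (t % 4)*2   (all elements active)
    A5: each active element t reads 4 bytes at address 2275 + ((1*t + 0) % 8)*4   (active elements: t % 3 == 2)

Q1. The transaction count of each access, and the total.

A1: 8 transactions
A2: 4 transactions
A3: 1 transaction
A4: 1 transaction
A5: 1 transaction

Answer: 8,4,1,1,1; total 15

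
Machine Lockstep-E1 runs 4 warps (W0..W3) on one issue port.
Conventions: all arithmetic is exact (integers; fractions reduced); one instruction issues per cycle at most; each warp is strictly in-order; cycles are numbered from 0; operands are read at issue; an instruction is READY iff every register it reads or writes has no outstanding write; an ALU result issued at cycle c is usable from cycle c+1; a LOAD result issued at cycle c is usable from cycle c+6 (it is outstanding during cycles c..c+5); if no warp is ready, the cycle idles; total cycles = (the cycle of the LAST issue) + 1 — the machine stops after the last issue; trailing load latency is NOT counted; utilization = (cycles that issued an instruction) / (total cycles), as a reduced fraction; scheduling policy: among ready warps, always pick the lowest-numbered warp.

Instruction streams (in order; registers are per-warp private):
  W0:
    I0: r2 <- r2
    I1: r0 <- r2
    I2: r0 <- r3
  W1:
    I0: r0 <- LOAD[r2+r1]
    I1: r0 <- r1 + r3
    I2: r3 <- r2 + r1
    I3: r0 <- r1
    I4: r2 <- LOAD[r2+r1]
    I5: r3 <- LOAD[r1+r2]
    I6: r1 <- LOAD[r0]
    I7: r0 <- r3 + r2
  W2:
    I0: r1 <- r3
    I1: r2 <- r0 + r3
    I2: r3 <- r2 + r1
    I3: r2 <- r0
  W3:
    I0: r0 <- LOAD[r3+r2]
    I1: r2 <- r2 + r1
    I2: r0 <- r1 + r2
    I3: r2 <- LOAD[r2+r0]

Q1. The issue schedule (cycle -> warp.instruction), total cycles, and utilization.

cycle 0: W0.I0
cycle 1: W0.I1
cycle 2: W0.I2
cycle 3: W1.I0
cycle 4: W2.I0
cycle 5: W2.I1
cycle 6: W2.I2
cycle 7: W2.I3
cycle 8: W3.I0
cycle 9: W1.I1
cycle 10: W1.I2
cycle 11: W1.I3
cycle 12: W1.I4
cycle 13: W3.I1
cycle 14: W3.I2
cycle 15: W3.I3
cycle 16: idle
cycle 17: idle
cycle 18: W1.I5
cycle 19: W1.I6
cycle 20: idle
cycle 21: idle
cycle 22: idle
cycle 23: idle
cycle 24: W1.I7

Answer: 25 cycles, utilization 19/25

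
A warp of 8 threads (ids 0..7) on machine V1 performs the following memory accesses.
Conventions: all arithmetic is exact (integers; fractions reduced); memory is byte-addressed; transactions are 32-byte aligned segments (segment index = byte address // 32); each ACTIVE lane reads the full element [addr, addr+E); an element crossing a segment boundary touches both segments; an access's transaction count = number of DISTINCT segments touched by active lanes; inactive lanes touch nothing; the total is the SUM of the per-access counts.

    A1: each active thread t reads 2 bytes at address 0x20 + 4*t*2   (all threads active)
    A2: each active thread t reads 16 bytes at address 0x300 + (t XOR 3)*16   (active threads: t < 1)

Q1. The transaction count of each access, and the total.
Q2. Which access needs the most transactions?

A1: 2 transactions
A2: 1 transaction

Answer: 2,1; total 3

Answer: A1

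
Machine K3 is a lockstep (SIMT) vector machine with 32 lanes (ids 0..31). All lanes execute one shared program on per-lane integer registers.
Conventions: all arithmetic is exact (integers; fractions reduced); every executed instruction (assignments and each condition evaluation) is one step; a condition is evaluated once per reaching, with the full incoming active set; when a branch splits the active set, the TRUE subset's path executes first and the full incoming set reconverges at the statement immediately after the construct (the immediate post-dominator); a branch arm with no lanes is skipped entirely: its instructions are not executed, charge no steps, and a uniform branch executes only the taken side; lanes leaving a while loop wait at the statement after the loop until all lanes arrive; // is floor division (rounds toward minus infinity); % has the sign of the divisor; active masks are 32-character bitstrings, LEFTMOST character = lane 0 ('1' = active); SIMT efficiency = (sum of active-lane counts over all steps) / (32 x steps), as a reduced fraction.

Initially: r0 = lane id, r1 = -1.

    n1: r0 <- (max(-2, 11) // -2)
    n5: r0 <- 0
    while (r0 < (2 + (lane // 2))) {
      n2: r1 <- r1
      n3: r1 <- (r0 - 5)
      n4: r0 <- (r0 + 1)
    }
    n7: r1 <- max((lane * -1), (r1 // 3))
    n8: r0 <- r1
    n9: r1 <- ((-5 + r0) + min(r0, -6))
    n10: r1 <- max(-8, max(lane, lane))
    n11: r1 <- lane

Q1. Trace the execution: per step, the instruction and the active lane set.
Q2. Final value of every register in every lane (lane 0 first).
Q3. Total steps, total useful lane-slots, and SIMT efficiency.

step 0: r0 <- (max(-2, 11) // -2)    11111111111111111111111111111111
step 1: r0 <- 0                      11111111111111111111111111111111
step 2: eval (r0 < (2 + (lane // 2))) 11111111111111111111111111111111
step 3: r1 <- r1                     11111111111111111111111111111111
step 4: r1 <- (r0 - 5)               11111111111111111111111111111111
step 5: r0 <- (r0 + 1)               11111111111111111111111111111111
step 6: eval (r0 < (2 + (lane // 2))) 11111111111111111111111111111111
step 7: r1 <- r1                     11111111111111111111111111111111
step 8: r1 <- (r0 - 5)               11111111111111111111111111111111
step 9: r0 <- (r0 + 1)               11111111111111111111111111111111
step 10: eval (r0 < (2 + (lane // 2))) 11111111111111111111111111111111
step 11: r1 <- r1                     00111111111111111111111111111111
step 12: r1 <- (r0 - 5)               00111111111111111111111111111111
step 13: r0 <- (r0 + 1)               00111111111111111111111111111111
step 14: eval (r0 < (2 + (lane // 2))) 00111111111111111111111111111111
step 15: r1 <- r1                     00001111111111111111111111111111
step 16: r1 <- (r0 - 5)               00001111111111111111111111111111
step 17: r0 <- (r0 + 1)               00001111111111111111111111111111
step 18: eval (r0 < (2 + (lane // 2))) 00001111111111111111111111111111
step 19: r1 <- r1                     00000011111111111111111111111111
step 20: r1 <- (r0 - 5)               00000011111111111111111111111111
step 21: r0 <- (r0 + 1)               00000011111111111111111111111111
step 22: eval (r0 < (2 + (lane // 2))) 00000011111111111111111111111111
step 23: r1 <- r1                     00000000111111111111111111111111
step 24: r1 <- (r0 - 5)               00000000111111111111111111111111
step 25: r0 <- (r0 + 1)               00000000111111111111111111111111
step 26: eval (r0 < (2 + (lane // 2))) 00000000111111111111111111111111
step 27: r1 <- r1                     00000000001111111111111111111111
step 28: r1 <- (r0 - 5)               00000000001111111111111111111111
step 29: r0 <- (r0 + 1)               00000000001111111111111111111111
step 30: eval (r0 < (2 + (lane // 2))) 00000000001111111111111111111111
step 31: r1 <- r1                     00000000000011111111111111111111
step 32: r1 <- (r0 - 5)               00000000000011111111111111111111
step 33: r0 <- (r0 + 1)               00000000000011111111111111111111
step 34: eval (r0 < (2 + (lane // 2))) 00000000000011111111111111111111
step 35: r1 <- r1                     00000000000000111111111111111111
step 36: r1 <- (r0 - 5)               00000000000000111111111111111111
step 37: r0 <- (r0 + 1)               00000000000000111111111111111111
step 38: eval (r0 < (2 + (lane // 2))) 00000000000000111111111111111111
step 39: r1 <- r1                     00000000000000001111111111111111
step 40: r1 <- (r0 - 5)               00000000000000001111111111111111
step 41: r0 <- (r0 + 1)               00000000000000001111111111111111
step 42: eval (r0 < (2 + (lane // 2))) 00000000000000001111111111111111
step 43: r1 <- r1                     00000000000000000011111111111111
step 44: r1 <- (r0 - 5)               00000000000000000011111111111111
step 45: r0 <- (r0 + 1)               00000000000000000011111111111111
step 46: eval (r0 < (2 + (lane // 2))) 00000000000000000011111111111111
step 47: r1 <- r1                     00000000000000000000111111111111
step 48: r1 <- (r0 - 5)               00000000000000000000111111111111
step 49: r0 <- (r0 + 1)               00000000000000000000111111111111
step 50: eval (r0 < (2 + (lane // 2))) 00000000000000000000111111111111
step 51: r1 <- r1                     00000000000000000000001111111111
step 52: r1 <- (r0 - 5)               00000000000000000000001111111111
step 53: r0 <- (r0 + 1)               00000000000000000000001111111111
step 54: eval (r0 < (2 + (lane // 2))) 00000000000000000000001111111111
step 55: r1 <- r1                     00000000000000000000000011111111
step 56: r1 <- (r0 - 5)               00000000000000000000000011111111
step 57: r0 <- (r0 + 1)               00000000000000000000000011111111
step 58: eval (r0 < (2 + (lane // 2))) 00000000000000000000000011111111
step 59: r1 <- r1                     00000000000000000000000000111111
step 60: r1 <- (r0 - 5)               00000000000000000000000000111111
step 61: r0 <- (r0 + 1)               00000000000000000000000000111111
step 62: eval (r0 < (2 + (lane // 2))) 00000000000000000000000000111111
step 63: r1 <- r1                     00000000000000000000000000001111
step 64: r1 <- (r0 - 5)               00000000000000000000000000001111
step 65: r0 <- (r0 + 1)               00000000000000000000000000001111
step 66: eval (r0 < (2 + (lane // 2))) 00000000000000000000000000001111
step 67: r1 <- r1                     00000000000000000000000000000011
step 68: r1 <- (r0 - 5)               00000000000000000000000000000011
step 69: r0 <- (r0 + 1)               00000000000000000000000000000011
step 70: eval (r0 < (2 + (lane // 2))) 00000000000000000000000000000011
step 71: r1 <- max((lane * -1), (r1 // 3)) 11111111111111111111111111111111
step 72: r0 <- r1                     11111111111111111111111111111111
step 73: r1 <- ((-5 + r0) + min(r0, -6)) 11111111111111111111111111111111
step 74: r1 <- max(-8, max(lane, lane)) 11111111111111111111111111111111
step 75: r1 <- lane                   11111111111111111111111111111111

Answer: 76 steps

r0: 0,-1,-1,-1,-1,-1,-1,-1,0,0,0,0,0,0,1,1,1,1,1,1,2,2,2,2,2,2,3,3,3,3,3,3
r1: 0,1,2,3,4,5,6,7,8,9,10,11,12,13,14,15,16,17,18,19,20,21,22,23,24,25,26,27,28,29,30,31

steps = 76; useful = 1472; efficiency = 1472/2432 = 23/38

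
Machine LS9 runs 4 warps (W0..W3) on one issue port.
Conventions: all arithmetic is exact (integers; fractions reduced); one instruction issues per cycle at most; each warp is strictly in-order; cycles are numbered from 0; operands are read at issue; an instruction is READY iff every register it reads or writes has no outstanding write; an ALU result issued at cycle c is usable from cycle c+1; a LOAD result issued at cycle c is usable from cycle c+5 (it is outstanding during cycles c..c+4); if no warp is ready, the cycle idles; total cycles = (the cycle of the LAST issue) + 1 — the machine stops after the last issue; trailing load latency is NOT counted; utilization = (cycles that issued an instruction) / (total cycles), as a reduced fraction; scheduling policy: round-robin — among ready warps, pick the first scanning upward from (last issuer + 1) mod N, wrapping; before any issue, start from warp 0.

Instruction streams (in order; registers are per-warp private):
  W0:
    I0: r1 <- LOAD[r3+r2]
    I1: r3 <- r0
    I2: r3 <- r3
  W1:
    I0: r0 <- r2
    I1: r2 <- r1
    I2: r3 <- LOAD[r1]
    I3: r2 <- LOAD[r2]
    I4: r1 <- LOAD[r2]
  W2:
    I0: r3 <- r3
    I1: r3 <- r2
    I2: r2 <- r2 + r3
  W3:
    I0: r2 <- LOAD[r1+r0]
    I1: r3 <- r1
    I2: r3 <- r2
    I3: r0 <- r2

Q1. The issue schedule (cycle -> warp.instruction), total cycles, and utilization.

cycle 0: W0.I0
cycle 1: W1.I0
cycle 2: W2.I0
cycle 3: W3.I0
cycle 4: W0.I1
cycle 5: W1.I1
cycle 6: W2.I1
cycle 7: W3.I1
cycle 8: W0.I2
cycle 9: W1.I2
cycle 10: W2.I2
cycle 11: W3.I2
cycle 12: W1.I3
cycle 13: W3.I3
cycle 14: idle
cycle 15: idle
cycle 16: idle
cycle 17: W1.I4

Answer: 18 cycles, utilization 5/6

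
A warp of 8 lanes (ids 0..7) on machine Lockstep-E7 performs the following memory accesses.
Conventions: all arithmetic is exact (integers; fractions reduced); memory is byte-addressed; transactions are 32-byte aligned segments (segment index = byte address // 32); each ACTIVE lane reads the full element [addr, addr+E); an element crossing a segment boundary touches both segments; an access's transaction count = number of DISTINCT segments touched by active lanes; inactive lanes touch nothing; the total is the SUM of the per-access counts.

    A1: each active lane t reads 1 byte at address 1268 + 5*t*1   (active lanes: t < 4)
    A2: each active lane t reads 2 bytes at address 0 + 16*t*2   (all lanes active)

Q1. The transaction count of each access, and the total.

A1: 2 transactions
A2: 8 transactions

Answer: 2,8; total 10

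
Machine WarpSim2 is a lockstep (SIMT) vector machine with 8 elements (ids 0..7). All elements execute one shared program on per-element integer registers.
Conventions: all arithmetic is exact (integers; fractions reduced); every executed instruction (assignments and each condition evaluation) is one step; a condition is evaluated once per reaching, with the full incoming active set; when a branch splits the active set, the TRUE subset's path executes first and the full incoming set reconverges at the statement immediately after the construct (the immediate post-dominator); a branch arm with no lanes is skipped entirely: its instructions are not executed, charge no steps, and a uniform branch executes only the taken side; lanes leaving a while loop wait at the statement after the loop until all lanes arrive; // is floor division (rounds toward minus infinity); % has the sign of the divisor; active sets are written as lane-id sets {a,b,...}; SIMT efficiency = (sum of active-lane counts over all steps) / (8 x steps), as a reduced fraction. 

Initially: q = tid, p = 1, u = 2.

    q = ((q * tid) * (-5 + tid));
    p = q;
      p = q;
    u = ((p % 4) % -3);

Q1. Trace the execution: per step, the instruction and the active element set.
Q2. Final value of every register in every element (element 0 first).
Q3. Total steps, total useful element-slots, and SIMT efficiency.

step 0: q <- ((q * tid) * (-5 + tid)) {0,1,2,3,4,5,6,7}
step 1: p <- q                       {0,1,2,3,4,5,6,7}
step 2: p <- q                       {0,1,2,3,4,5,6,7}
step 3: u <- ((p % 4) % -3)          {0,1,2,3,4,5,6,7}

Answer: 4 steps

q: 0,-4,-12,-18,-16,0,36,98
p: 0,-4,-12,-18,-16,0,36,98
u: 0,0,0,-1,0,0,0,-1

steps = 4; useful = 32; efficiency = 32/32 = 1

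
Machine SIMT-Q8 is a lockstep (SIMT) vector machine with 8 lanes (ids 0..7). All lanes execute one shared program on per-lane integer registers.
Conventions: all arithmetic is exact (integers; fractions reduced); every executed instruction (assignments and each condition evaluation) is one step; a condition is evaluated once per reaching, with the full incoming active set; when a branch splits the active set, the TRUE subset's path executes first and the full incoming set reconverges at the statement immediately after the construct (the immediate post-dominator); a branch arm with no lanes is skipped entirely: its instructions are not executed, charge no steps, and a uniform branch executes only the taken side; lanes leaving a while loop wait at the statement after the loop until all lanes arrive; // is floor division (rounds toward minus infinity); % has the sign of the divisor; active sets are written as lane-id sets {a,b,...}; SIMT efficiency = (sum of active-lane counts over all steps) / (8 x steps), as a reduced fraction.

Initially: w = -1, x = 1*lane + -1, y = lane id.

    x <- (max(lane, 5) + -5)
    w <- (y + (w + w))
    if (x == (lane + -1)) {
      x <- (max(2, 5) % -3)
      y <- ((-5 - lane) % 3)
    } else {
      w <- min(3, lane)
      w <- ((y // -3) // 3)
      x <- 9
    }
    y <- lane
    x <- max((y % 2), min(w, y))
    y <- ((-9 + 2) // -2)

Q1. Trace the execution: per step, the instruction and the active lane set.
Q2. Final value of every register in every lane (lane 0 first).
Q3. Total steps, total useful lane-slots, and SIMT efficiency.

step 0: x <- (max(lane, 5) + -5)     {0,1,2,3,4,5,6,7}
step 1: w <- (y + (w + w))           {0,1,2,3,4,5,6,7}
step 2: eval (x == (lane + -1))      {0,1,2,3,4,5,6,7}
step 3: x <- (max(2, 5) % -3)        {1}
step 4: y <- ((-5 - lane) % 3)       {1}
step 5: w <- min(3, lane)            {0,2,3,4,5,6,7}
step 6: w <- ((y // -3) // 3)        {0,2,3,4,5,6,7}
step 7: x <- 9                       {0,2,3,4,5,6,7}
step 8: y <- lane                    {0,1,2,3,4,5,6,7}
step 9: x <- max((y % 2), min(w, y)) {0,1,2,3,4,5,6,7}
step 10: y <- ((-9 + 2) // -2)        {0,1,2,3,4,5,6,7}

Answer: 11 steps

w: 0,-1,-1,-1,-1,-1,-1,-1
x: 0,1,0,1,0,1,0,1
y: 3,3,3,3,3,3,3,3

steps = 11; useful = 71; efficiency = 71/88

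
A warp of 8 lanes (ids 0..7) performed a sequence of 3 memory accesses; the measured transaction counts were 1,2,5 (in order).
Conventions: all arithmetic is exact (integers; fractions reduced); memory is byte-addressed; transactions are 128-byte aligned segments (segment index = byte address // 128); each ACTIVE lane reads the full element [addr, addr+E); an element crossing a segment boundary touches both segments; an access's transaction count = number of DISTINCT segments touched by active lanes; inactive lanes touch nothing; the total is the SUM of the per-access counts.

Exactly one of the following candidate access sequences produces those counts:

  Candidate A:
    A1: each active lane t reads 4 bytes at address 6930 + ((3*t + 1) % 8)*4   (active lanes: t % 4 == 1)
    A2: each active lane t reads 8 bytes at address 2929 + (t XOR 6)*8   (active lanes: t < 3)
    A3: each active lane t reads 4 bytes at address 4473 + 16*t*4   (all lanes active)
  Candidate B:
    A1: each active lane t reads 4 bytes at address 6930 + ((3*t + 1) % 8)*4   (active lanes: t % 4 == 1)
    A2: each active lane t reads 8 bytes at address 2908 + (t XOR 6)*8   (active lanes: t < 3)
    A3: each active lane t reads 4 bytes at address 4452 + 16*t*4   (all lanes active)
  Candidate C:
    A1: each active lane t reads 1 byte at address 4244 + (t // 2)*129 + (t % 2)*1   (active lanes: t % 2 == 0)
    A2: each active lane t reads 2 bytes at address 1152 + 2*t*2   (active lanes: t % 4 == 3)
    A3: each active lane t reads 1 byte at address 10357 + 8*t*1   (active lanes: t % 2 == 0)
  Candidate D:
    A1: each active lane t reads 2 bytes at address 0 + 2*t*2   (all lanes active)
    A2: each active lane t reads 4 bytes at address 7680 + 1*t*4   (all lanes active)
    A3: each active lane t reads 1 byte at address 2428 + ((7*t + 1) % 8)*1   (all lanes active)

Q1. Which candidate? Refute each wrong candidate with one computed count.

A: A2 gives 1 transaction, not 2
C: A1 gives 4 transactions, not 1
D: A2 gives 1 transaction, not 2
B: all counts match (1,2,5)

Answer: B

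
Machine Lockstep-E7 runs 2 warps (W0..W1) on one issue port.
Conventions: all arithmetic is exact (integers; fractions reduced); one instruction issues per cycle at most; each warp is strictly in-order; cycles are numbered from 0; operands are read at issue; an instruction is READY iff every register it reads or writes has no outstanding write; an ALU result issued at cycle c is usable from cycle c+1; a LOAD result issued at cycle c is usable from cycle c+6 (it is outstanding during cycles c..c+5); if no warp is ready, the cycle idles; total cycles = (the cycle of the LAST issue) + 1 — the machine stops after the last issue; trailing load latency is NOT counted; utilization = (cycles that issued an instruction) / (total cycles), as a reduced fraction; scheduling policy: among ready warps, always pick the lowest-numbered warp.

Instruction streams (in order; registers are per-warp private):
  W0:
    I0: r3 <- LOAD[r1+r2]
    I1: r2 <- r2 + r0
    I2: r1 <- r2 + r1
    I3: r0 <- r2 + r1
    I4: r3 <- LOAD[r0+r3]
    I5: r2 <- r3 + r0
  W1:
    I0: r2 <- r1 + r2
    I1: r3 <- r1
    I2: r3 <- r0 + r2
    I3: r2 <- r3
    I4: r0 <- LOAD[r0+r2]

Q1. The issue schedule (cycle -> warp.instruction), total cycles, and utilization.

cycle 0: W0.I0
cycle 1: W0.I1
cycle 2: W0.I2
cycle 3: W0.I3
cycle 4: W1.I0
cycle 5: W1.I1
cycle 6: W0.I4
cycle 7: W1.I2
cycle 8: W1.I3
cycle 9: W1.I4
cycle 10: idle
cycle 11: idle
cycle 12: W0.I5

Answer: 13 cycles, utilization 11/13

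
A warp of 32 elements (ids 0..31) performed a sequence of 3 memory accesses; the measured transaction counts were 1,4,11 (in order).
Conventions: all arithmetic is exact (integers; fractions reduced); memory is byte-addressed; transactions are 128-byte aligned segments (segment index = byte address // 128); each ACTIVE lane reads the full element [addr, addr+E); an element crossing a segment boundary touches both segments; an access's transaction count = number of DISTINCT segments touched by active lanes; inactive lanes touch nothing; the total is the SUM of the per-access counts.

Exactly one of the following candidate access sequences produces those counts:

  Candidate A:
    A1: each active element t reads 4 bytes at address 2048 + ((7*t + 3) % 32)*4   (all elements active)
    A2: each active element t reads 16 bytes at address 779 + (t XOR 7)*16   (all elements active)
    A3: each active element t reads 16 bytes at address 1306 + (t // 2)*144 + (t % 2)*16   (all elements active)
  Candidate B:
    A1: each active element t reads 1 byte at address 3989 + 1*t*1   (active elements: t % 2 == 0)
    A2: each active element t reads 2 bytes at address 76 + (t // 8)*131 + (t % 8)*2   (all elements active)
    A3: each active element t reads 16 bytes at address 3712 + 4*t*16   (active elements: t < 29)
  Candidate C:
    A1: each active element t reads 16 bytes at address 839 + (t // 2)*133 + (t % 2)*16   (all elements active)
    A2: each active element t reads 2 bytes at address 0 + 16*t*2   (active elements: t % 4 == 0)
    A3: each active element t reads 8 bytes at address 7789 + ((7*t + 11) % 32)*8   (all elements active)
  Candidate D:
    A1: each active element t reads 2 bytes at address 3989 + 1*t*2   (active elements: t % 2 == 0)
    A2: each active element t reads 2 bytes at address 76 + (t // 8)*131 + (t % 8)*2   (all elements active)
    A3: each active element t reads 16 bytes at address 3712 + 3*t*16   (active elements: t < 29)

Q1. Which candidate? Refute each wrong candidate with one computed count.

A: A2 gives 5 transactions, not 4
B: A3 gives 15 transactions, not 11
C: A1 gives 17 transactions, not 1
D: all counts match (1,4,11)

Answer: D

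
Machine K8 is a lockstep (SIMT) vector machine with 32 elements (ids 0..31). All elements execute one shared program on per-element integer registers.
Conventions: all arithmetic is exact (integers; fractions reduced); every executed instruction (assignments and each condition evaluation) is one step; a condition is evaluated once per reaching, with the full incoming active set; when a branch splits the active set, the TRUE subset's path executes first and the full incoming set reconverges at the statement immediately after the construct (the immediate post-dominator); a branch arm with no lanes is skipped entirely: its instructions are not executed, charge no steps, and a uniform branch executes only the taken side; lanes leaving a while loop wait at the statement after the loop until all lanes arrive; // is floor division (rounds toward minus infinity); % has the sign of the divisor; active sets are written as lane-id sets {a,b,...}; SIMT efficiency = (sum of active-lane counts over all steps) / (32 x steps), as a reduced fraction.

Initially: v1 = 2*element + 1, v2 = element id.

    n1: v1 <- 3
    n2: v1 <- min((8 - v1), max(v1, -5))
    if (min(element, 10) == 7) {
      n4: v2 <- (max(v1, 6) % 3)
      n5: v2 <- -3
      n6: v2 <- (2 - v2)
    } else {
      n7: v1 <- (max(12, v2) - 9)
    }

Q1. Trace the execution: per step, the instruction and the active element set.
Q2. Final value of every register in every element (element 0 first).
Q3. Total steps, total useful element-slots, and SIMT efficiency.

step 0: v1 <- 3                      {0,1,2,3,4,5,6,7,8,9,10,11,12,13,14,15,16,17,18,19,20,21,22,23,24,25,26,27,28,29,30,31}
step 1: v1 <- min((8 - v1), max(v1, -5)) {0,1,2,3,4,5,6,7,8,9,10,11,12,13,14,15,16,17,18,19,20,21,22,23,24,25,26,27,28,29,30,31}
step 2: eval (min(element, 10) == 7) {0,1,2,3,4,5,6,7,8,9,10,11,12,13,14,15,16,17,18,19,20,21,22,23,24,25,26,27,28,29,30,31}
step 3: v2 <- (max(v1, 6) % 3)       {7}
step 4: v2 <- -3                     {7}
step 5: v2 <- (2 - v2)               {7}
step 6: v1 <- (max(12, v2) - 9)      {0,1,2,3,4,5,6,8,9,10,11,12,13,14,15,16,17,18,19,20,21,22,23,24,25,26,27,28,29,30,31}

Answer: 7 steps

v1: 3,3,3,3,3,3,3,3,3,3,3,3,3,4,5,6,7,8,9,10,11,12,13,14,15,16,17,18,19,20,21,22
v2: 0,1,2,3,4,5,6,5,8,9,10,11,12,13,14,15,16,17,18,19,20,21,22,23,24,25,26,27,28,29,30,31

steps = 7; useful = 130; efficiency = 130/224 = 65/112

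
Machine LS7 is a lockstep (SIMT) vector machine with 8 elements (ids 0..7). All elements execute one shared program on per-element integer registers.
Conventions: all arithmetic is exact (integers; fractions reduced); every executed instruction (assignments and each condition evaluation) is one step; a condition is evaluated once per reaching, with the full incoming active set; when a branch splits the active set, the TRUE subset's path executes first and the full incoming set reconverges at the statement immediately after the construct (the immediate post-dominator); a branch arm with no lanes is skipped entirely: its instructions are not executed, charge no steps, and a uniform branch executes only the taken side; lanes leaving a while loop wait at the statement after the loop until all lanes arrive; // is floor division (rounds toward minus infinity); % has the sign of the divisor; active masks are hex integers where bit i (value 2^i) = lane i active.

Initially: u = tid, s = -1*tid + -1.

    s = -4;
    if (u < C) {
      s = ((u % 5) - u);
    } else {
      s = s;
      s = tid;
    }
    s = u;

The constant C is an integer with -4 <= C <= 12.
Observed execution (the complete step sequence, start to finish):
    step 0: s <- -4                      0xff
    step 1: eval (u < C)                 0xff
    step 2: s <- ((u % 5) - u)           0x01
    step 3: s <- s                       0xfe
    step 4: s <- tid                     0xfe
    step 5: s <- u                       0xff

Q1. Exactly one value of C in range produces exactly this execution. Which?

Answer: C = 1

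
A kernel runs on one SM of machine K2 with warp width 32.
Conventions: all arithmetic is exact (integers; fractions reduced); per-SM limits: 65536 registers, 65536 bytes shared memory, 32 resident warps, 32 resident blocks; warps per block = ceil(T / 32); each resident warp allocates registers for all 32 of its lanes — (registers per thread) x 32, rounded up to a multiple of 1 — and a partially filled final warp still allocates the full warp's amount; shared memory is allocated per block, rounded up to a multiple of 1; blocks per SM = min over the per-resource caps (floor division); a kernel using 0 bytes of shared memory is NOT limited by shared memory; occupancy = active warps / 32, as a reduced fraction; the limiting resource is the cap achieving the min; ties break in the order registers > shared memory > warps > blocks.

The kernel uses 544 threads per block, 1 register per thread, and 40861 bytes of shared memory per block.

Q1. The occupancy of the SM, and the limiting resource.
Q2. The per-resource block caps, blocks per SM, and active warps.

Answer: occupancy 17/32, limited by shared memory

registers: 120 blocks
shared memory: 1 block
warps: 1 block
blocks: 32 blocks

Answer: 1 block, 17 active warps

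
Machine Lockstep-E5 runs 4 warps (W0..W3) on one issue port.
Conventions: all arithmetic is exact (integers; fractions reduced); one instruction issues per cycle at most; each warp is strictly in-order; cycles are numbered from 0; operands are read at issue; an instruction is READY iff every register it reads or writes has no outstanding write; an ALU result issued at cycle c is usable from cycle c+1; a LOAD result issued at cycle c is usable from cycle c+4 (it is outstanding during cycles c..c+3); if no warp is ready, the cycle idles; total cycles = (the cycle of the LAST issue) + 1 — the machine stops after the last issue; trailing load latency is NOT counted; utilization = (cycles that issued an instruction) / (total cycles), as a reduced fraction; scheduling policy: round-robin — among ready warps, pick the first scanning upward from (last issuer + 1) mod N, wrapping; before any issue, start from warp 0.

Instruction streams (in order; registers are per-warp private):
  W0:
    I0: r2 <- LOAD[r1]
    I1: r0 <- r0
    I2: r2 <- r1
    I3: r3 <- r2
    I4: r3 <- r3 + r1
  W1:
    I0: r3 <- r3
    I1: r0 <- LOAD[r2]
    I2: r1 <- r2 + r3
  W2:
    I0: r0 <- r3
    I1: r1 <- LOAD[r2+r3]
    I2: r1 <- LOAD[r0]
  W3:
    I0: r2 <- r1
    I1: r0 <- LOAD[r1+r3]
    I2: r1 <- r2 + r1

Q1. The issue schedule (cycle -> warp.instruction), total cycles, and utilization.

cycle 0: W0.I0
cycle 1: W1.I0
cycle 2: W2.I0
cycle 3: W3.I0
cycle 4: W0.I1
cycle 5: W1.I1
cycle 6: W2.I1
cycle 7: W3.I1
cycle 8: W0.I2
cycle 9: W1.I2
cycle 10: W2.I2
cycle 11: W3.I2
cycle 12: W0.I3
cycle 13: W0.I4

Answer: 14 cycles, utilization 1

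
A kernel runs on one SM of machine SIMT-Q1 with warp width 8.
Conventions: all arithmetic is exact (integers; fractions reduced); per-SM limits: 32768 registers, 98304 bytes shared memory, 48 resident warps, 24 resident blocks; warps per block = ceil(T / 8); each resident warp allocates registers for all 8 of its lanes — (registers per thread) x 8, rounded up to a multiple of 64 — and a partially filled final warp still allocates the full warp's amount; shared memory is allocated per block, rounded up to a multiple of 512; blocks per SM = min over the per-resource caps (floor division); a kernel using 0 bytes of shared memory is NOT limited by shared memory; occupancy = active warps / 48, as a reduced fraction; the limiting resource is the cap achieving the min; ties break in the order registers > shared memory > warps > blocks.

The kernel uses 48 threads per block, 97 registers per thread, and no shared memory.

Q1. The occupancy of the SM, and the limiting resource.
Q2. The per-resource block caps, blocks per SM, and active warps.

Answer: occupancy 3/4, limited by registers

registers: 6 blocks
shared memory: no limit (kernel uses none)
warps: 8 blocks
blocks: 24 blocks

Answer: 6 blocks, 36 active warps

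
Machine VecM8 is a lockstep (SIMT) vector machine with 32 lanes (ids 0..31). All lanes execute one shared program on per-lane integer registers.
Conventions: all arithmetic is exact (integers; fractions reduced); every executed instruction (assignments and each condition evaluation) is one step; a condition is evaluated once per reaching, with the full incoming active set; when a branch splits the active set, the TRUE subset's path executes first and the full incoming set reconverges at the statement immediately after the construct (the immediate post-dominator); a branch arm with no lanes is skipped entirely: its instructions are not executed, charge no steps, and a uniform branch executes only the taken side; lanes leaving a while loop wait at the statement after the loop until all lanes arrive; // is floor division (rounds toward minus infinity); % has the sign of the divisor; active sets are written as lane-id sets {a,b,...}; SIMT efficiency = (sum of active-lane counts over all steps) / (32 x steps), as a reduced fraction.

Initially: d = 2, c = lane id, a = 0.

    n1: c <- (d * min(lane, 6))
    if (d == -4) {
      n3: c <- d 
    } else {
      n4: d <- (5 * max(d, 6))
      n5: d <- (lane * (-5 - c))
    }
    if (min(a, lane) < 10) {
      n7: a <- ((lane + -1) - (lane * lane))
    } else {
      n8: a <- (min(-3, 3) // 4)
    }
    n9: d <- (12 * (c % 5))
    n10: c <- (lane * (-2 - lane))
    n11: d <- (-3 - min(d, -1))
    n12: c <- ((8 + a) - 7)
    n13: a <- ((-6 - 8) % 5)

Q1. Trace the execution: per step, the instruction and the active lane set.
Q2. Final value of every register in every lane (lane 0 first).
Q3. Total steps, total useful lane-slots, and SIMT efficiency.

step 0: c <- (d * min(lane, 6))      {0,1,2,3,4,5,6,7,8,9,10,11,12,13,14,15,16,17,18,19,20,21,22,23,24,25,26,27,28,29,30,31}
step 1: eval (d == -4)               {0,1,2,3,4,5,6,7,8,9,10,11,12,13,14,15,16,17,18,19,20,21,22,23,24,25,26,27,28,29,30,31}
step 2: d <- (5 * max(d, 6))         {0,1,2,3,4,5,6,7,8,9,10,11,12,13,14,15,16,17,18,19,20,21,22,23,24,25,26,27,28,29,30,31}
step 3: d <- (lane * (-5 - c))       {0,1,2,3,4,5,6,7,8,9,10,11,12,13,14,15,16,17,18,19,20,21,22,23,24,25,26,27,28,29,30,31}
step 4: eval (min(a, lane) < 10)     {0,1,2,3,4,5,6,7,8,9,10,11,12,13,14,15,16,17,18,19,20,21,22,23,24,25,26,27,28,29,30,31}
step 5: a <- ((lane + -1) - (lane * lane)) {0,1,2,3,4,5,6,7,8,9,10,11,12,13,14,15,16,17,18,19,20,21,22,23,24,25,26,27,28,29,30,31}
step 6: d <- (12 * (c % 5))          {0,1,2,3,4,5,6,7,8,9,10,11,12,13,14,15,16,17,18,19,20,21,22,23,24,25,26,27,28,29,30,31}
step 7: c <- (lane * (-2 - lane))    {0,1,2,3,4,5,6,7,8,9,10,11,12,13,14,15,16,17,18,19,20,21,22,23,24,25,26,27,28,29,30,31}
step 8: d <- (-3 - min(d, -1))       {0,1,2,3,4,5,6,7,8,9,10,11,12,13,14,15,16,17,18,19,20,21,22,23,24,25,26,27,28,29,30,31}
step 9: c <- ((8 + a) - 7)           {0,1,2,3,4,5,6,7,8,9,10,11,12,13,14,15,16,17,18,19,20,21,22,23,24,25,26,27,28,29,30,31}
step 10: a <- ((-6 - 8) % 5)          {0,1,2,3,4,5,6,7,8,9,10,11,12,13,14,15,16,17,18,19,20,21,22,23,24,25,26,27,28,29,30,31}

Answer: 11 steps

d: -2,-2,-2,-2,-2,-2,-2,-2,-2,-2,-2,-2,-2,-2,-2,-2,-2,-2,-2,-2,-2,-2,-2,-2,-2,-2,-2,-2,-2,-2,-2,-2
c: 0,0,-2,-6,-12,-20,-30,-42,-56,-72,-90,-110,-132,-156,-182,-210,-240,-272,-306,-342,-380,-420,-462,-506,-552,-600,-650,-702,-756,-812,-870,-930
a: 1,1,1,1,1,1,1,1,1,1,1,1,1,1,1,1,1,1,1,1,1,1,1,1,1,1,1,1,1,1,1,1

steps = 11; useful = 352; efficiency = 352/352 = 1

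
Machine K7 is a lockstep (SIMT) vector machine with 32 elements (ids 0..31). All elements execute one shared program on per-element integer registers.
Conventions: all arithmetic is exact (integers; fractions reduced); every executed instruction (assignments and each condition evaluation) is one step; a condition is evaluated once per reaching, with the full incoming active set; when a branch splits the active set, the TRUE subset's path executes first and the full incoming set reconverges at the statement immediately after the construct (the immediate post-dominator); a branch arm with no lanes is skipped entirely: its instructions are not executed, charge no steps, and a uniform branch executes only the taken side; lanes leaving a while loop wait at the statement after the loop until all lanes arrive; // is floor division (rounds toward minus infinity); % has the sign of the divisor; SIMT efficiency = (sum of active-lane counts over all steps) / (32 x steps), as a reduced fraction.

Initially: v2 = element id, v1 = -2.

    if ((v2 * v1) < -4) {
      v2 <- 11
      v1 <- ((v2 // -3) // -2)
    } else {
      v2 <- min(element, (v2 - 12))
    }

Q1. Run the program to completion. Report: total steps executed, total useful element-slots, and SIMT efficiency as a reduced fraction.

Answer: 4 steps, 93 useful, 93/128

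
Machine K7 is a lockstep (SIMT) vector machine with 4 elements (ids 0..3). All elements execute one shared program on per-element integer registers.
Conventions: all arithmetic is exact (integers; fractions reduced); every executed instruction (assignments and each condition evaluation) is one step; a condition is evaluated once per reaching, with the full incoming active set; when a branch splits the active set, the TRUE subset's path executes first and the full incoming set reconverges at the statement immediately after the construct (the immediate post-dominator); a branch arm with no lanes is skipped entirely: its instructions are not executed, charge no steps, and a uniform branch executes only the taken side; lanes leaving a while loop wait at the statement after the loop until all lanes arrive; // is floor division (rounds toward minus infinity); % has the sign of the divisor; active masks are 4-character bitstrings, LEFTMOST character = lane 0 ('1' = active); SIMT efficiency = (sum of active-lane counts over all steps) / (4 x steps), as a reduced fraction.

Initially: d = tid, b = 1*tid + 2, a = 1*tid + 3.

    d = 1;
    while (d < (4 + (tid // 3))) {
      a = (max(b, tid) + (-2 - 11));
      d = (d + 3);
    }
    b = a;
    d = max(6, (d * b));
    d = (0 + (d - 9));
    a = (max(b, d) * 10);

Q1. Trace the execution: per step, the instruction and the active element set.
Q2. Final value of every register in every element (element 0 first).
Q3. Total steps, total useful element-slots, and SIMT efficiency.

step 0: d <- 1                       1111
step 1: eval (d < (4 + (tid // 3)))  1111
step 2: a <- (max(b, tid) + (-2 - 11)) 1111
step 3: d <- (d + 3)                 1111
step 4: eval (d < (4 + (tid // 3)))  1111
step 5: a <- (max(b, tid) + (-2 - 11)) 0001
step 6: d <- (d + 3)                 0001
step 7: eval (d < (4 + (tid // 3)))  0001
step 8: b <- a                       1111
step 9: d <- max(6, (d * b))         1111
step 10: d <- (0 + (d - 9))           1111
step 11: a <- (max(b, d) * 10)        1111

Answer: 12 steps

d: -3,-3,-3,-3
b: -11,-10,-9,-8
a: -30,-30,-30,-30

steps = 12; useful = 39; efficiency = 39/48 = 13/16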